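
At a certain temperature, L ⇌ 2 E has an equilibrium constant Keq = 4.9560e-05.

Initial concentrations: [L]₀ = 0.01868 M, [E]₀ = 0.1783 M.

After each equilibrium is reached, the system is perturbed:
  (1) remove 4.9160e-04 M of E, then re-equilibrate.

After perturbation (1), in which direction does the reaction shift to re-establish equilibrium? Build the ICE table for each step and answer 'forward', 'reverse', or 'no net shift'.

Direction: forward

Q₀ = 1.702 vs Keq = 4.9560e-05 ⇒ Q>K, reverse
Step 1:
                    L           E
  Initial     0.01868      0.1783
  Change        0.088      -0.176
  Equil        0.1067    0.002299
  solve Keq expr → x = -0.088; check Q = 4.9560e-05
Then remove 4.9160e-04 M of E.
Step 2:
                    L           E
  Initial      0.1067    0.001808
  Change  -2.4448e-04  4.8896e-04
  Equil        0.1064    0.002297
  solve Keq expr → x = 2.4448e-04; check Q = 4.9560e-05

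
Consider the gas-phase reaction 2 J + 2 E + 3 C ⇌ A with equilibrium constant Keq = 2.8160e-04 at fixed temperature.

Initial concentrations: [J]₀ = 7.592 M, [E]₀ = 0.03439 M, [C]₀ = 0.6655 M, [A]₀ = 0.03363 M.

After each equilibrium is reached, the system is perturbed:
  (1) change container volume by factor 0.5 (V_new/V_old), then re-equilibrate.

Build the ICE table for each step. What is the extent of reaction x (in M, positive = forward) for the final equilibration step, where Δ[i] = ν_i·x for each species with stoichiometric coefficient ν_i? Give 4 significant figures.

Q₀ = 1.674 vs Keq = 2.8160e-04 ⇒ Q>K, reverse
Step 1:
                  J         E         C         A
  Initial     7.592   0.03439    0.6655   0.03363
  Change    0.06711   0.06711    0.1007  -0.03355
  Equil       7.659    0.1015    0.7662 7.6534e-05
  solve Keq expr → x = -0.03355; check Q = 2.8160e-04
Then change container volume by factor 0.5 (V_new/V_old).
Step 2:
                  J         E         C         A
  Initial     15.32     0.203     1.532 1.5307e-04
  Change    -0.0156   -0.0156  -0.02341  0.007802
  Equil        15.3    0.1874     1.509  0.007955
  solve Keq expr → x = 0.007802; check Q = 2.8160e-04

x = 0.007802 M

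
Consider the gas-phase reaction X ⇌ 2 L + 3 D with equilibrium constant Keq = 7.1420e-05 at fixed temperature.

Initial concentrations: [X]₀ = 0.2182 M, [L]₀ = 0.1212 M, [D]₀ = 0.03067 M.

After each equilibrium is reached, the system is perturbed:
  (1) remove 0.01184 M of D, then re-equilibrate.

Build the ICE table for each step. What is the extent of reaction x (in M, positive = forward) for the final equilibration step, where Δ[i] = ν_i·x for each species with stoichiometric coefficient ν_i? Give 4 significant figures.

Q₀ = 1.9422e-06 vs Keq = 7.1420e-05 ⇒ Q<K, forward
Step 1:
                    X           L           D
  init         0.2182      0.1212     0.03067
  Δ          -0.01765      0.0353     0.05295
  eq           0.2005      0.1565     0.08362
  solve Keq expr → x = 0.01765; check Q = 7.1420e-05
Then remove 0.01184 M of D.
Step 2:
                    X           L           D
  init         0.2005      0.1565     0.07178
  Δ         -0.003095    0.006189    0.009284
  eq           0.1975      0.1627     0.08107
  solve Keq expr → x = 0.003095; check Q = 7.1420e-05

x = 0.003095 M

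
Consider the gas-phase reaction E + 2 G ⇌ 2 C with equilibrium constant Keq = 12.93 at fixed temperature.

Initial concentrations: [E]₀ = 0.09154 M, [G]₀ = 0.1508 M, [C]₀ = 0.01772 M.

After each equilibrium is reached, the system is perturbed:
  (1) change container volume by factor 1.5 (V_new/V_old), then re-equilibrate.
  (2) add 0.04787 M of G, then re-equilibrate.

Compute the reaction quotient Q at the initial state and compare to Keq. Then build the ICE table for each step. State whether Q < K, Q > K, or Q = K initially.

Q₀ = 0.1508; Q < K (proceeds forward)

Q₀ = 0.1508 vs Keq = 12.93 ⇒ Q<K, forward
Step 1:
                   E          G          C
  I          0.09154     0.1508    0.01772
  C         -0.03074   -0.06148    0.06148
  E           0.0608    0.08932     0.0792
  solve Keq expr → x = 0.03074; check Q = 12.93
Then change container volume by factor 1.5 (V_new/V_old).
Step 2:
                   E          G          C
  I          0.04053    0.05955     0.0528
  C         0.002413   0.004827  -0.004827
  E          0.04295    0.06437    0.04797
  solve Keq expr → x = -0.002413; check Q = 12.93
Then add 0.04787 M of G.
Step 3:
                   E          G          C
  I          0.04295     0.1122    0.04797
  C         -0.00817   -0.01634    0.01634
  E          0.03478    0.09591    0.06431
  solve Keq expr → x = 0.00817; check Q = 12.93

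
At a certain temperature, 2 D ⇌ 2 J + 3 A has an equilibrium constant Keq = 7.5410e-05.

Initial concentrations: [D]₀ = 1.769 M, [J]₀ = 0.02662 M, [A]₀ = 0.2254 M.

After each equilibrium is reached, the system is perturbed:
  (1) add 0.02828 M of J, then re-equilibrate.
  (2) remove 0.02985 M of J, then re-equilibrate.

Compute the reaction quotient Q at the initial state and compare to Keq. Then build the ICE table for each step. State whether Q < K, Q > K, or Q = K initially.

Q₀ = 2.5931e-06 vs Keq = 7.5410e-05 ⇒ Q<K, forward
Step 1:
                  D         J         A
  Initial     1.769   0.02662    0.2254
  Change   -0.05829   0.05829   0.08743
  Equil       1.711   0.08491    0.3128
  solve Keq expr → x = 0.02914; check Q = 7.5410e-05
Then add 0.02828 M of J.
Step 2:
                  D         J         A
  Initial     1.711    0.1132    0.3128
  Change    0.01632  -0.01632  -0.02448
  Equil       1.727   0.09686    0.2883
  solve Keq expr → x = -0.008162; check Q = 7.5410e-05
Then remove 0.02985 M of J.
Step 3:
                  D         J         A
  Initial     1.727   0.06701    0.2883
  Change   -0.01727   0.01727   0.02591
  Equil        1.71   0.08428    0.3142
  solve Keq expr → x = 0.008636; check Q = 7.5410e-05

Q₀ = 2.5931e-06; Q < K (proceeds forward)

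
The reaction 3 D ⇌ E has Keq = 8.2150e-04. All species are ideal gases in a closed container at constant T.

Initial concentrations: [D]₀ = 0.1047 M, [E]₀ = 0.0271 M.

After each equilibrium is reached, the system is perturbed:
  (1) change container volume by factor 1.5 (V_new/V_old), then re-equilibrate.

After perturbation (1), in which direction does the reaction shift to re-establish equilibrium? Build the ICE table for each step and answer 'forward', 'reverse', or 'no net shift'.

Q₀ = 23.61 vs Keq = 8.2150e-04 ⇒ Q>K, reverse
Step 1:
                  D         E
  init       0.1047    0.0271
  Δ         0.08128  -0.02709
  eq          0.186 5.2849e-06
  solve Keq expr → x = -0.02709; check Q = 8.2150e-04
Then change container volume by factor 1.5 (V_new/V_old).
Step 2:
                  D         E
  init        0.124 3.5233e-06
  Δ       5.8714e-06 -1.9571e-06
  eq          0.124 1.5661e-06
  solve Keq expr → x = -1.9571e-06; check Q = 8.2150e-04

Direction: reverse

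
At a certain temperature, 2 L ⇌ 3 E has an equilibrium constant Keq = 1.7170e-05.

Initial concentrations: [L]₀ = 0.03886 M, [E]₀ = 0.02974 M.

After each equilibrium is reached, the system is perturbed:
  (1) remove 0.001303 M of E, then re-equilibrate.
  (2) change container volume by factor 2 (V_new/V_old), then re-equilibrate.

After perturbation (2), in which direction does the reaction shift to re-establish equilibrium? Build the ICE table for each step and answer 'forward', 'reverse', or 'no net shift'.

Q₀ = 0.01742 vs Keq = 1.7170e-05 ⇒ Q>K, reverse
Step 1:
                    L           E
  Initial     0.03886     0.02974
  Change       0.0173    -0.02596
  Equil       0.05616    0.003784
  solve Keq expr → x = -0.008652; check Q = 1.7170e-05
Then remove 0.001303 M of E.
Step 2:
                    L           E
  Initial     0.05616    0.002481
  Change  -8.4335e-04    0.001265
  Equil       0.05532    0.003746
  solve Keq expr → x = 4.2168e-04; check Q = 1.7170e-05
Then change container volume by factor 2 (V_new/V_old).
Step 3:
                    L           E
  Initial     0.02766    0.001873
  Change  -3.1264e-04  4.6896e-04
  Equil       0.02735    0.002342
  solve Keq expr → x = 1.5632e-04; check Q = 1.7170e-05

Direction: forward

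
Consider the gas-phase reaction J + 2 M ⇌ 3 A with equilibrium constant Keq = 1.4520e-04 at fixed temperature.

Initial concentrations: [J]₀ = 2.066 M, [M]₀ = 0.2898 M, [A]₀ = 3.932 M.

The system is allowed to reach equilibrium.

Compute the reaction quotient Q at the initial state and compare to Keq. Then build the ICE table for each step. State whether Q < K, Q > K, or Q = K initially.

Q₀ = 350.4; Q > K (proceeds reverse)

Q₀ = 350.4 vs Keq = 1.4520e-04 ⇒ Q>K, reverse
Step 1:
                  J         M         A
  I           2.066    0.2898     3.932
  C           1.259     2.517    -3.776
  E           3.325     2.807    0.1561
  solve Keq expr → x = -1.259; check Q = 1.4520e-04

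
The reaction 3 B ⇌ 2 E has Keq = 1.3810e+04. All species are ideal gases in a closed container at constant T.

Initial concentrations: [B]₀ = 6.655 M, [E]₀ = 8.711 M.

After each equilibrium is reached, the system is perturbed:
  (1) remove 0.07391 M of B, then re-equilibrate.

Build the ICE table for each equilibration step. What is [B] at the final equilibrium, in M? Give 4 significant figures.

[B]_eq = 0.2298 M

Q₀ = 0.2574 vs Keq = 1.3810e+04 ⇒ Q<K, forward
Step 1:
                  B         E
  Initial     6.655     8.711
  Change     -6.425     4.283
  Equil      0.2304     12.99
  solve Keq expr → x = 2.142; check Q = 1.3810e+04
Then remove 0.07391 M of B.
Step 2:
                  B         E
  Initial    0.1565     12.99
  Change    0.07333  -0.04889
  Equil      0.2298     12.95
  solve Keq expr → x = -0.02444; check Q = 1.3810e+04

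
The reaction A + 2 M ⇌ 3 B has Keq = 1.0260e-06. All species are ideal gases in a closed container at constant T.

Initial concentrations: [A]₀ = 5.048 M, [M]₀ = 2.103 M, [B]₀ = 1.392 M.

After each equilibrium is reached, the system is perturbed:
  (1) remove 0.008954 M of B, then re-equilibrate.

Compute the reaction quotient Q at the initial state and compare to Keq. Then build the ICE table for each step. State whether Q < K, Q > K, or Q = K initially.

Q₀ = 0.1208 vs Keq = 1.0260e-06 ⇒ Q>K, reverse
Step 1:
                    A           M           B
  I             5.048       2.103       1.392
  C            0.4516      0.9033      -1.355
  E               5.5       3.006     0.03708
  solve Keq expr → x = -0.4516; check Q = 1.0260e-06
Then remove 0.008954 M of B.
Step 2:
                    A           M           B
  I               5.5       3.006     0.02813
  C         -0.002966   -0.005932    0.008899
  E             5.497           3     0.03703
  solve Keq expr → x = 0.002966; check Q = 1.0260e-06

Q₀ = 0.1208; Q > K (proceeds reverse)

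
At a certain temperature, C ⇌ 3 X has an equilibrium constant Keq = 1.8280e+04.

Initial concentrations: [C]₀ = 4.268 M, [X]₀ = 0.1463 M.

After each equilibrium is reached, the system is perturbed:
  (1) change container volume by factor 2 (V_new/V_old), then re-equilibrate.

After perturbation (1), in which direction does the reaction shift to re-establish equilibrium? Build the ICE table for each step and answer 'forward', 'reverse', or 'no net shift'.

Direction: forward

Q₀ = 7.3368e-04 vs Keq = 1.8280e+04 ⇒ Q<K, forward
Step 1:
                  C         X
  I           4.268    0.1463
  C          -4.158     12.47
  E            0.11     12.62
  solve Keq expr → x = 4.158; check Q = 1.8280e+04
Then change container volume by factor 2 (V_new/V_old).
Step 2:
                  C         X
  I         0.05498      6.31
  C        -0.04043    0.1213
  E         0.01455     6.431
  solve Keq expr → x = 0.04043; check Q = 1.8280e+04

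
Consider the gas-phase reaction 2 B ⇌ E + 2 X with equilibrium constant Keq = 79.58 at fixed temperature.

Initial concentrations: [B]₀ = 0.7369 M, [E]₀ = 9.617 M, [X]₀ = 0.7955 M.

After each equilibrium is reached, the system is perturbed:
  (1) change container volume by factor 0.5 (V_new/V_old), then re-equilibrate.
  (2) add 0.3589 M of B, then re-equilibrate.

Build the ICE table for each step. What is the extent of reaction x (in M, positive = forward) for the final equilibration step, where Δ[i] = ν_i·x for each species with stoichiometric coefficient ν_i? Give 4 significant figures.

Q₀ = 11.21 vs Keq = 79.58 ⇒ Q<K, forward
Step 1:
                    B           E           X
  I            0.7369       9.617      0.7955
  C            -0.339      0.1695       0.339
  E            0.3979       9.787       1.135
  solve Keq expr → x = 0.1695; check Q = 79.58
Then change container volume by factor 0.5 (V_new/V_old).
Step 2:
                    B           E           X
  I            0.7957       19.57       2.269
  C            0.2184     -0.1092     -0.2184
  E             1.014       19.46       2.051
  solve Keq expr → x = -0.1092; check Q = 79.58
Then add 0.3589 M of B.
Step 3:
                    B           E           X
  I             1.373       19.46       2.051
  C           -0.2378      0.1189      0.2378
  E             1.135       19.58       2.288
  solve Keq expr → x = 0.1189; check Q = 79.58

x = 0.1189 M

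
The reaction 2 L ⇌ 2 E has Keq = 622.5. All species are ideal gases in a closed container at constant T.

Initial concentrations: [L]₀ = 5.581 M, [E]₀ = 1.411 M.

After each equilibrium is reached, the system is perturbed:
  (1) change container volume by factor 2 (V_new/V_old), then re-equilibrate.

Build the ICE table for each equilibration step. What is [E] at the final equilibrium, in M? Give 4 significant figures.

[E]_eq = 3.361 M

Q₀ = 0.06392 vs Keq = 622.5 ⇒ Q<K, forward
Step 1:
                   L          E
  I            5.581      1.411
  C           -5.312      5.312
  E           0.2694      6.723
  solve Keq expr → x = 2.656; check Q = 622.5
Then change container volume by factor 2 (V_new/V_old).
Step 2:
                   L          E
  I           0.1347      3.361
  C                0          0
  E           0.1347      3.361
  solve Keq expr → x = 0; check Q = 622.5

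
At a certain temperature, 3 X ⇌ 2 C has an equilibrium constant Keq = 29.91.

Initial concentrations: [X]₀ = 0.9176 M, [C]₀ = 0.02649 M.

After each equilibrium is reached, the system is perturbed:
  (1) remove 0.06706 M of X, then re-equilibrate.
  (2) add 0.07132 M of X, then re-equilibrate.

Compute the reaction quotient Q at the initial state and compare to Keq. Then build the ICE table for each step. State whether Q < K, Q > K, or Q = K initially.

Q₀ = 9.0825e-04 vs Keq = 29.91 ⇒ Q<K, forward
Step 1:
                   X          C
  Initial     0.9176    0.02649
  Change      -0.714      0.476
  Equil       0.2036     0.5025
  solve Keq expr → x = 0.238; check Q = 29.91
Then remove 0.06706 M of X.
Step 2:
                   X          C
  Initial     0.1366     0.5025
  Change     0.05671   -0.03781
  Equil       0.1933     0.4647
  solve Keq expr → x = -0.0189; check Q = 29.91
Then add 0.07132 M of X.
Step 3:
                   X          C
  Initial     0.2646     0.4647
  Change    -0.06032    0.04022
  Equil       0.2043     0.5049
  solve Keq expr → x = 0.02011; check Q = 29.91

Q₀ = 9.0825e-04; Q < K (proceeds forward)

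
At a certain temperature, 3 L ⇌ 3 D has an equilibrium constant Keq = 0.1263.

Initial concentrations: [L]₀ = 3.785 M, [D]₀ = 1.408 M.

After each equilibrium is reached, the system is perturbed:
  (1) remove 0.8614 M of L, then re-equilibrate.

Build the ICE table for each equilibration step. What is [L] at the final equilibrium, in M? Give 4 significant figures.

[L]_eq = 2.884 M

Q₀ = 0.05148 vs Keq = 0.1263 ⇒ Q<K, forward
Step 1:
                   L          D
  Initial      3.785      1.408
  Change      -0.327      0.327
  Equil        3.458      1.735
  solve Keq expr → x = 0.109; check Q = 0.1263
Then remove 0.8614 M of L.
Step 2:
                   L          D
  Initial      2.597      1.735
  Change      0.2878    -0.2878
  Equil        2.884      1.447
  solve Keq expr → x = -0.09593; check Q = 0.1263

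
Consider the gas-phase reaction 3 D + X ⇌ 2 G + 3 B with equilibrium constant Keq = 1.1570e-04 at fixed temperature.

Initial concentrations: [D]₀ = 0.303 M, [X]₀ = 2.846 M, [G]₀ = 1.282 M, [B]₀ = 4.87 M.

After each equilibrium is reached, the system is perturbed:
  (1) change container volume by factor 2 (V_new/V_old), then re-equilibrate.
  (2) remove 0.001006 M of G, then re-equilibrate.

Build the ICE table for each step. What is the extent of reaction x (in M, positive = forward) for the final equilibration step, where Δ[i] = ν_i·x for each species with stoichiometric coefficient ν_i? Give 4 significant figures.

x = 4.8677e-04 M

Q₀ = 2398 vs Keq = 1.1570e-04 ⇒ Q>K, reverse
Step 1:
                   D          X          G          B
  init         0.303      2.846      1.282       4.87
  Δ            1.904     0.6346     -1.269     -1.904
  eq           2.207      3.481    0.01288      2.966
  solve Keq expr → x = -0.6346; check Q = 1.1570e-04
Then change container volume by factor 2 (V_new/V_old).
Step 2:
                   D          X          G          B
  init         1.103       1.74   0.006438      1.483
  Δ         -0.00387   -0.00129    0.00258    0.00387
  eq           1.099      1.739   0.009018      1.487
  solve Keq expr → x = 0.00129; check Q = 1.1570e-04
Then remove 0.001006 M of G.
Step 3:
                   D          X          G          B
  init         1.099      1.739   0.008012      1.487
  Δ         -0.00146 -4.8677e-04 9.7354e-04    0.00146
  eq           1.098      1.739   0.008986      1.488
  solve Keq expr → x = 4.8677e-04; check Q = 1.1570e-04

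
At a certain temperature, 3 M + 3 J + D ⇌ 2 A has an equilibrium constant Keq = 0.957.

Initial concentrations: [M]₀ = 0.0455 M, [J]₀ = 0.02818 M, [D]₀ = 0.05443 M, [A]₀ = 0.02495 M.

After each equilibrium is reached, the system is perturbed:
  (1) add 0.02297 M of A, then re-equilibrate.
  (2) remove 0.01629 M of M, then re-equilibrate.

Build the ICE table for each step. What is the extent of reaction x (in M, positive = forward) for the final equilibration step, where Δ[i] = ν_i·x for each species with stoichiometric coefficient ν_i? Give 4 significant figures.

x = -3.4156e-05 M

Q₀ = 5.4256e+06 vs Keq = 0.957 ⇒ Q>K, reverse
Step 1:
                   M          J          D          A
  I           0.0455    0.02818    0.05443    0.02495
  C          0.03727    0.03727    0.01242   -0.02485
  E          0.08277    0.06545    0.06685 1.0087e-04
  solve Keq expr → x = -0.01242; check Q = 0.957
Then add 0.02297 M of A.
Step 2:
                   M          J          D          A
  I          0.08277    0.06545    0.06685    0.02307
  C          0.03409    0.03409    0.01136   -0.02273
  E           0.1169    0.09955    0.07822 3.4329e-04
  solve Keq expr → x = -0.01136; check Q = 0.957
Then remove 0.01629 M of M.
Step 3:
                   M          J          D          A
  I           0.1006    0.09955    0.07822 3.4329e-04
  C       1.0247e-04 1.0247e-04 3.4156e-05 -6.8313e-05
  E           0.1007    0.09965    0.07825 2.7498e-04
  solve Keq expr → x = -3.4156e-05; check Q = 0.957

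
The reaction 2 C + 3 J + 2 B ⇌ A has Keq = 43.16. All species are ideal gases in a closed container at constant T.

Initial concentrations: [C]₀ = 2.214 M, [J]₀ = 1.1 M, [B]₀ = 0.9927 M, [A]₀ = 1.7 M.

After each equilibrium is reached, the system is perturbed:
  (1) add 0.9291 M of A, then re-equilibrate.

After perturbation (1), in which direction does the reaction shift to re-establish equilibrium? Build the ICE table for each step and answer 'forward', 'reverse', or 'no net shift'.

Q₀ = 0.2644 vs Keq = 43.16 ⇒ Q<K, forward
Step 1:
                    C           J           B           A
  I             2.214         1.1      0.9927         1.7
  C           -0.4779     -0.7169     -0.4779       0.239
  E             1.736      0.3831      0.5148       1.939
  solve Keq expr → x = 0.239; check Q = 43.16
Then add 0.9291 M of A.
Step 2:
                    C           J           B           A
  I             1.736      0.3831      0.5148       2.868
  C           0.02395     0.03593     0.02395    -0.01198
  E              1.76      0.4191      0.5387       2.856
  solve Keq expr → x = -0.01198; check Q = 43.16

Direction: reverse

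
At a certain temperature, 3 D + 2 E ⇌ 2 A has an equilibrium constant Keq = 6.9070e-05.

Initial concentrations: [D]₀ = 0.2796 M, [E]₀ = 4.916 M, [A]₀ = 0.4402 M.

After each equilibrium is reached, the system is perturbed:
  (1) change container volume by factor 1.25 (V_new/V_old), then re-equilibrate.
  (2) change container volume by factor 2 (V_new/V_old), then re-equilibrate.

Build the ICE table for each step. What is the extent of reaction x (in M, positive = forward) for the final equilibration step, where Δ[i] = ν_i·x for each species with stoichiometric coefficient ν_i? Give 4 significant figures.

Q₀ = 0.3668 vs Keq = 6.9070e-05 ⇒ Q>K, reverse
Step 1:
                   D          E          A
  init        0.2796      4.916     0.4402
  Δ           0.6051     0.4034    -0.4034
  eq          0.8847      5.319    0.03679
  solve Keq expr → x = -0.2017; check Q = 6.9070e-05
Then change container volume by factor 1.25 (V_new/V_old).
Step 2:
                   D          E          A
  init        0.7078      4.256    0.02943
  Δ          0.01171   0.007807  -0.007807
  eq          0.7195      4.263    0.02162
  solve Keq expr → x = -0.003904; check Q = 6.9070e-05
Then change container volume by factor 2 (V_new/V_old).
Step 3:
                   D          E          A
  init        0.3597      2.132    0.01081
  Δ          0.01022   0.006812  -0.006812
  eq            0.37      2.138   0.003999
  solve Keq expr → x = -0.003406; check Q = 6.9070e-05

x = -0.003406 M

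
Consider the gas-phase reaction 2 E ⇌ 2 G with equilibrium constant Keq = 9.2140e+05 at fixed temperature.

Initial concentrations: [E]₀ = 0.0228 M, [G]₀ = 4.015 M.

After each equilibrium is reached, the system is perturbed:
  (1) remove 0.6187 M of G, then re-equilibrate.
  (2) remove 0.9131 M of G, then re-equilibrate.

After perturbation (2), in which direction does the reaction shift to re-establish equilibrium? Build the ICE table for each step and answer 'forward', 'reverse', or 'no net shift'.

Direction: forward

Q₀ = 3.1010e+04 vs Keq = 9.2140e+05 ⇒ Q<K, forward
Step 1:
                    E           G
  I            0.0228       4.015
  C           -0.0186      0.0186
  E          0.004202       4.034
  solve Keq expr → x = 0.009299; check Q = 9.2140e+05
Then remove 0.6187 M of G.
Step 2:
                    E           G
  I          0.004202       3.415
  C       -6.4388e-04  6.4388e-04
  E          0.003558       3.416
  solve Keq expr → x = 3.2194e-04; check Q = 9.2140e+05
Then remove 0.9131 M of G.
Step 3:
                    E           G
  I          0.003558       2.502
  C       -9.5026e-04  9.5026e-04
  E          0.002608       2.503
  solve Keq expr → x = 4.7513e-04; check Q = 9.2140e+05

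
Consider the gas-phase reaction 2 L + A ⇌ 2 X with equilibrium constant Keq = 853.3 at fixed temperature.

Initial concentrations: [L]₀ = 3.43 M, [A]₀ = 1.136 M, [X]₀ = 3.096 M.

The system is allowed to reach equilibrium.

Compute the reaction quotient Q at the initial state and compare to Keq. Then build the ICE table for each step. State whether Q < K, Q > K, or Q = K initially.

Q₀ = 0.7172 vs Keq = 853.3 ⇒ Q<K, forward
Step 1:
                  L         A         X
  I            3.43     1.136     3.096
  C          -2.226    -1.113     2.226
  E           1.204   0.02291     5.322
  solve Keq expr → x = 1.113; check Q = 853.3

Q₀ = 0.7172; Q < K (proceeds forward)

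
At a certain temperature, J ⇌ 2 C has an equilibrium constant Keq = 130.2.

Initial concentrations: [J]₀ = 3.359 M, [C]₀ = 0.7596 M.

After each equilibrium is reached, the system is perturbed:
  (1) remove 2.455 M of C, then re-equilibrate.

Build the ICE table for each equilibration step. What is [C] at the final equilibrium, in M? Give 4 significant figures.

Q₀ = 0.1718 vs Keq = 130.2 ⇒ Q<K, forward
Step 1:
                    J           C
  I             3.359      0.7596
  C            -3.007       6.013
  E            0.3523       6.773
  solve Keq expr → x = 3.007; check Q = 130.2
Then remove 2.455 M of C.
Step 2:
                    J           C
  I            0.3523       4.318
  C           -0.1837      0.3674
  E            0.1686       4.685
  solve Keq expr → x = 0.1837; check Q = 130.2

[C]_eq = 4.685 M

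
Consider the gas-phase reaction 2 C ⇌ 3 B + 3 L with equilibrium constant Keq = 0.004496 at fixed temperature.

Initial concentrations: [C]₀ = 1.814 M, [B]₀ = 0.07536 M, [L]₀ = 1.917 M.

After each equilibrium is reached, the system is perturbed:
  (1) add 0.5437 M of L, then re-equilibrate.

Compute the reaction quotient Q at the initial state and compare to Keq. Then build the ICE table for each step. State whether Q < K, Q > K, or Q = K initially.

Q₀ = 9.1625e-04; Q < K (proceeds forward)

Q₀ = 9.1625e-04 vs Keq = 0.004496 ⇒ Q<K, forward
Step 1:
                   C          B          L
  init         1.814    0.07536      1.917
  Δ         -0.03206    0.04809    0.04809
  eq           1.782     0.1234      1.965
  solve Keq expr → x = 0.01603; check Q = 0.004496
Then add 0.5437 M of L.
Step 2:
                   C          B          L
  init         1.782     0.1234      2.509
  Δ          0.01677   -0.02516   -0.02516
  eq           1.799    0.09829      2.484
  solve Keq expr → x = -0.008387; check Q = 0.004496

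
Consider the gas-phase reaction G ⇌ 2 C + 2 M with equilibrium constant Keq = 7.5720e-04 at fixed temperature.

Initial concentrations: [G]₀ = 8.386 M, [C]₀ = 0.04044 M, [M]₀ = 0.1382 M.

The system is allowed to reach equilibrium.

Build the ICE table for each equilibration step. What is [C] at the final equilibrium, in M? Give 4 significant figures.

Q₀ = 3.7246e-06 vs Keq = 7.5720e-04 ⇒ Q<K, forward
Step 1:
                    G           C           M
  Initial       8.386     0.04044      0.1382
  Change     -0.09818      0.1964      0.1964
  Equil         8.288      0.2368      0.3346
  solve Keq expr → x = 0.09818; check Q = 7.5720e-04

[C]_eq = 0.2368 M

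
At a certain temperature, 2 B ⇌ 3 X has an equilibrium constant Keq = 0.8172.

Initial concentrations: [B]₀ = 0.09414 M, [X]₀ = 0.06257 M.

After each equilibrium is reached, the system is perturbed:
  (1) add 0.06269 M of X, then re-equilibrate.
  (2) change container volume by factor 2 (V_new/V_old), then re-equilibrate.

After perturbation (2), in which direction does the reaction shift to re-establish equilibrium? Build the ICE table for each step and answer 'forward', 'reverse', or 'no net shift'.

Q₀ = 0.02764 vs Keq = 0.8172 ⇒ Q<K, forward
Step 1:
                    B           X
  I           0.09414     0.06257
  C          -0.04355     0.06532
  E           0.05059      0.1279
  solve Keq expr → x = 0.02177; check Q = 0.8172
Then add 0.06269 M of X.
Step 2:
                    B           X
  I           0.05059      0.1906
  C            0.0203    -0.03044
  E           0.07089      0.1601
  solve Keq expr → x = -0.01015; check Q = 0.8172
Then change container volume by factor 2 (V_new/V_old).
Step 3:
                    B           X
  I           0.03544     0.08007
  C         -0.006022    0.009034
  E           0.02942      0.0891
  solve Keq expr → x = 0.003011; check Q = 0.8172

Direction: forward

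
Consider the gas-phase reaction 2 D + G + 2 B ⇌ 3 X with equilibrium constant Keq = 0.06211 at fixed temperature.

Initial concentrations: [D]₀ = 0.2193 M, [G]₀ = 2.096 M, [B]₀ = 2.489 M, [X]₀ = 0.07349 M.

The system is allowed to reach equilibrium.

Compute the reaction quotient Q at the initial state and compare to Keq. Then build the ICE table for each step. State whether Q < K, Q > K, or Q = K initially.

Q₀ = 6.3557e-04 vs Keq = 0.06211 ⇒ Q<K, forward
Step 1:
                  D         G         B         X
  init       0.2193     2.096     2.489   0.07349
  Δ        -0.09794  -0.04897  -0.09794    0.1469
  eq         0.1214     2.047     2.391    0.2204
  solve Keq expr → x = 0.04897; check Q = 0.06211

Q₀ = 6.3557e-04; Q < K (proceeds forward)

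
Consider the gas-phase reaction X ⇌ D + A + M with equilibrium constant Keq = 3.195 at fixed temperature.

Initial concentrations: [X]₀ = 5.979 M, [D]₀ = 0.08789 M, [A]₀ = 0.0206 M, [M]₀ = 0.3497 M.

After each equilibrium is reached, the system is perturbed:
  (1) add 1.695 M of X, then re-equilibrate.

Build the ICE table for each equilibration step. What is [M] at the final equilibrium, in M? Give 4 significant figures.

[M]_eq = 2.762 M

Q₀ = 1.0589e-04 vs Keq = 3.195 ⇒ Q<K, forward
Step 1:
                    X           D           A           M
  Initial       5.979     0.08789      0.0206      0.3497
  Change       -2.155       2.155       2.155       2.155
  Equil         3.824       2.243       2.175       2.504
  solve Keq expr → x = 2.155; check Q = 3.195
Then add 1.695 M of X.
Step 2:
                    X           D           A           M
  Initial       5.519       2.243       2.175       2.504
  Change       -0.258       0.258       0.258       0.258
  Equil         5.261       2.501       2.433       2.762
  solve Keq expr → x = 0.258; check Q = 3.195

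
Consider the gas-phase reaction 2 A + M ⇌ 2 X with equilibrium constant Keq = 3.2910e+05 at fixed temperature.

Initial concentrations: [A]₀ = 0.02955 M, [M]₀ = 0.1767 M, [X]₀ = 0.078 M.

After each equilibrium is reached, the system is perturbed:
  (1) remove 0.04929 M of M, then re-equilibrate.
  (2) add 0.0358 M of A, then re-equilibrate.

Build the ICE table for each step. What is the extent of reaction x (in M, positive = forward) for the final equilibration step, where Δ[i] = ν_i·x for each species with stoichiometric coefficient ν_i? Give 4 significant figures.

x = 0.01777 M

Q₀ = 39.43 vs Keq = 3.2910e+05 ⇒ Q<K, forward
Step 1:
                   A          M          X
  Initial    0.02955     0.1767      0.078
  Change    -0.02909   -0.01454    0.02909
  Equil   4.6356e-04     0.1622     0.1071
  solve Keq expr → x = 0.01454; check Q = 3.2910e+05
Then remove 0.04929 M of M.
Step 2:
                   A          M          X
  Initial 4.6356e-04     0.1129     0.1071
  Change  9.1488e-05 4.5744e-05 -9.1488e-05
  Equil   5.5505e-04     0.1129      0.107
  solve Keq expr → x = -4.5744e-05; check Q = 3.2910e+05
Then add 0.0358 M of A.
Step 3:
                   A          M          X
  Initial    0.03636     0.1129      0.107
  Change    -0.03555   -0.01777    0.03555
  Equil   8.0558e-04    0.09514     0.1425
  solve Keq expr → x = 0.01777; check Q = 3.2910e+05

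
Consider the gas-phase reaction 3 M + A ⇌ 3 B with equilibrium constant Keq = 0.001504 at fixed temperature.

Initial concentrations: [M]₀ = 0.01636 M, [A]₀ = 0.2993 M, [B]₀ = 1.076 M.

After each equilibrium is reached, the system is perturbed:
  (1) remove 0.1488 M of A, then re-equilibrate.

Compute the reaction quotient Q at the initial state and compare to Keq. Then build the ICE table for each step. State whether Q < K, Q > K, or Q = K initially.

Q₀ = 9.5056e+05; Q > K (proceeds reverse)

Q₀ = 9.5056e+05 vs Keq = 0.001504 ⇒ Q>K, reverse
Step 1:
                  M         A         B
  I         0.01636    0.2993     1.076
  C          0.9785    0.3262   -0.9785
  E          0.9949    0.6255   0.09748
  solve Keq expr → x = -0.3262; check Q = 0.001504
Then remove 0.1488 M of A.
Step 2:
                  M         A         B
  I          0.9949    0.4767   0.09748
  C        0.007601  0.002534 -0.007601
  E           1.002    0.4792   0.08988
  solve Keq expr → x = -0.002534; check Q = 0.001504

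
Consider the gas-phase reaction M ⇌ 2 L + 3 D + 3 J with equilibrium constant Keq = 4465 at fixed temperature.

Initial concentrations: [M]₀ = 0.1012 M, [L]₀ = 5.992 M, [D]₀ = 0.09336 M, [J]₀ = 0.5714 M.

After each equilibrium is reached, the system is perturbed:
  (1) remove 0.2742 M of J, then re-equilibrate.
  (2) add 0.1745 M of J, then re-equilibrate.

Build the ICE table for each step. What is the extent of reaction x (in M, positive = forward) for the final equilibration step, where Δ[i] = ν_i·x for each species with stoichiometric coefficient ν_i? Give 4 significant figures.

Q₀ = 0.05386 vs Keq = 4465 ⇒ Q<K, forward
Step 1:
                   M          L          D          J
  Initial     0.1012      5.992    0.09336     0.5714
  Change     -0.1008     0.2017     0.3025     0.3025
  Equil   3.5583e-04      6.194     0.3959     0.8739
  solve Keq expr → x = 0.1008; check Q = 4465
Then remove 0.2742 M of J.
Step 2:
                   M          L          D          J
  Initial 3.5583e-04      6.194     0.3959     0.5997
  Change  -2.3977e-04 4.7954e-04 7.1932e-04 7.1932e-04
  Equil   1.1606e-04      6.194     0.3966     0.6005
  solve Keq expr → x = 2.3977e-04; check Q = 4465
Then add 0.1745 M of J.
Step 3:
                   M          L          D          J
  Initial 1.1606e-04      6.194     0.3966      0.775
  Change  1.3229e-04 -2.6458e-04 -3.9686e-04 -3.9686e-04
  Equil   2.4835e-04      6.194     0.3962     0.7746
  solve Keq expr → x = -1.3229e-04; check Q = 4465

x = -1.3229e-04 M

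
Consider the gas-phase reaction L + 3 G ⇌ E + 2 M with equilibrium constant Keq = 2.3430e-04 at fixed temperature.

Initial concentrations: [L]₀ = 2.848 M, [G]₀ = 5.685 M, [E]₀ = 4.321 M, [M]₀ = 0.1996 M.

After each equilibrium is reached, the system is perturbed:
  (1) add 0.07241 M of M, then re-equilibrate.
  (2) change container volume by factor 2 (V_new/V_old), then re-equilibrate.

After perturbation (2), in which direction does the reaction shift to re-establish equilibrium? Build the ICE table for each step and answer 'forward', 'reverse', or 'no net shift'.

Direction: reverse

Q₀ = 3.2898e-04 vs Keq = 2.3430e-04 ⇒ Q>K, reverse
Step 1:
                    L           G           E           M
  Initial       2.848       5.685       4.321      0.1996
  Change      0.01427     0.04281    -0.01427    -0.02854
  Equil         2.862       5.728       4.307      0.1711
  solve Keq expr → x = -0.01427; check Q = 2.3430e-04
Then add 0.07241 M of M.
Step 2:
                    L           G           E           M
  Initial       2.862       5.728       4.307      0.2435
  Change      0.03312     0.09937    -0.03312    -0.06624
  Equil         2.895       5.827       4.274      0.1772
  solve Keq expr → x = -0.03312; check Q = 2.3430e-04
Then change container volume by factor 2 (V_new/V_old).
Step 3:
                    L           G           E           M
  Initial       1.448       2.914       2.137     0.08861
  Change      0.01216     0.03648    -0.01216    -0.02432
  Equil          1.46        2.95       2.125     0.06429
  solve Keq expr → x = -0.01216; check Q = 2.3430e-04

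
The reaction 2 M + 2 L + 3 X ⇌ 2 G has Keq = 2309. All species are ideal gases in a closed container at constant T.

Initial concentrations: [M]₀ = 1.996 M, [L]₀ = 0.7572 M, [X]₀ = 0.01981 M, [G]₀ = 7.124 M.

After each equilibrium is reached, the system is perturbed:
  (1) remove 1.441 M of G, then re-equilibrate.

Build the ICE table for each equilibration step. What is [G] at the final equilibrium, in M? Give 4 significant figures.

[G]_eq = 5.588 M

Q₀ = 2.8579e+06 vs Keq = 2309 ⇒ Q>K, reverse
Step 1:
                   M          L          X          G
  I            1.996     0.7572    0.01981      7.124
  C           0.1104     0.1104     0.1656    -0.1104
  E            2.106     0.8676     0.1855      7.014
  solve Keq expr → x = -0.05521; check Q = 2309
Then remove 1.441 M of G.
Step 2:
                   M          L          X          G
  I            2.106     0.8676     0.1855      5.573
  C         -0.01556   -0.01556   -0.02333    0.01556
  E            2.091     0.8521     0.1621      5.588
  solve Keq expr → x = 0.007778; check Q = 2309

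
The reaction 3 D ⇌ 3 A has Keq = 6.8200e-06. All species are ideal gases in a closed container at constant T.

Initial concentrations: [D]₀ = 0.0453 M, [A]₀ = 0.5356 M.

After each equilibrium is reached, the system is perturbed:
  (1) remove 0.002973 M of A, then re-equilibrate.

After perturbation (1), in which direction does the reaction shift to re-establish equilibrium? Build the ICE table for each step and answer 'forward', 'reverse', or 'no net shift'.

Q₀ = 1653 vs Keq = 6.8200e-06 ⇒ Q>K, reverse
Step 1:
                   D          A
  I           0.0453     0.5356
  C           0.5248    -0.5248
  E           0.5701    0.01081
  solve Keq expr → x = -0.1749; check Q = 6.8200e-06
Then remove 0.002973 M of A.
Step 2:
                   D          A
  I           0.5701   0.007838
  C        -0.002918   0.002918
  E           0.5672    0.01076
  solve Keq expr → x = 9.7256e-04; check Q = 6.8200e-06

Direction: forward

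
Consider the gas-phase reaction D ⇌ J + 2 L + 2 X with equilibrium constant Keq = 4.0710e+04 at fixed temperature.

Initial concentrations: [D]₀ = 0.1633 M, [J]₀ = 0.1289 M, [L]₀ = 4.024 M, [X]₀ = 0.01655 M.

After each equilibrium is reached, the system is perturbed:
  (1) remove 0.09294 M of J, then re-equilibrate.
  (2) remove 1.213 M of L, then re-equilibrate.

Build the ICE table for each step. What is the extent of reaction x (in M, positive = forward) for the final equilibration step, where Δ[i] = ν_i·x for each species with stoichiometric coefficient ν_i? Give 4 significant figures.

Q₀ = 0.003501 vs Keq = 4.0710e+04 ⇒ Q<K, forward
Step 1:
                   D          J          L          X
  Initial     0.1633     0.1289      4.024    0.01655
  Change     -0.1633     0.1633     0.3266     0.3266
  Equil   1.5993e-05     0.2922      4.351     0.3431
  solve Keq expr → x = 0.1633; check Q = 4.0710e+04
Then remove 0.09294 M of J.
Step 2:
                   D          J          L          X
  Initial 1.5993e-05     0.1992      4.351     0.3431
  Change  -5.0862e-06 5.0862e-06 1.0172e-05 1.0172e-05
  Equil   1.0907e-05     0.1992      4.351     0.3431
  solve Keq expr → x = 5.0862e-06; check Q = 4.0710e+04
Then remove 1.213 M of L.
Step 3:
                   D          J          L          X
  Initial 1.0907e-05     0.1992      3.138     0.3431
  Change  -5.2336e-06 5.2336e-06 1.0467e-05 1.0467e-05
  Equil   5.6733e-06     0.1993      3.138     0.3431
  solve Keq expr → x = 5.2336e-06; check Q = 4.0710e+04

x = 5.2336e-06 M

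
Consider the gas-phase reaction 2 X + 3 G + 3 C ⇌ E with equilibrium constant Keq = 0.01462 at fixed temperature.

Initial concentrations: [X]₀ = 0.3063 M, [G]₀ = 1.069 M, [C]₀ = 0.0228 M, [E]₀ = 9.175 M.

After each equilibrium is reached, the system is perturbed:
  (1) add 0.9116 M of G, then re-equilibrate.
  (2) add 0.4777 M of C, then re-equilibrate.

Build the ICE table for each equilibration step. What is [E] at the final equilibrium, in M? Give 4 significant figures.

Q₀ = 6.7542e+06 vs Keq = 0.01462 ⇒ Q>K, reverse
Step 1:
                   X          G          C          E
  Initial     0.3063      1.069     0.0228      9.175
  Change       1.313       1.97       1.97    -0.6567
  Equil         1.62      3.039      1.993      8.518
  solve Keq expr → x = -0.6567; check Q = 0.01462
Then add 0.9116 M of G.
Step 2:
                   X          G          C          E
  Initial       1.62      3.951      1.993      8.518
  Change     -0.1594     -0.239     -0.239    0.07968
  Equil         1.46      3.712      1.754      8.598
  solve Keq expr → x = 0.07968; check Q = 0.01462
Then add 0.4777 M of C.
Step 3:
                   X          G          C          E
  Initial       1.46      3.712      2.231      8.598
  Change     -0.1482    -0.2223    -0.2223     0.0741
  Equil        1.312      3.489      2.009      8.672
  solve Keq expr → x = 0.0741; check Q = 0.01462

[E]_eq = 8.672 M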